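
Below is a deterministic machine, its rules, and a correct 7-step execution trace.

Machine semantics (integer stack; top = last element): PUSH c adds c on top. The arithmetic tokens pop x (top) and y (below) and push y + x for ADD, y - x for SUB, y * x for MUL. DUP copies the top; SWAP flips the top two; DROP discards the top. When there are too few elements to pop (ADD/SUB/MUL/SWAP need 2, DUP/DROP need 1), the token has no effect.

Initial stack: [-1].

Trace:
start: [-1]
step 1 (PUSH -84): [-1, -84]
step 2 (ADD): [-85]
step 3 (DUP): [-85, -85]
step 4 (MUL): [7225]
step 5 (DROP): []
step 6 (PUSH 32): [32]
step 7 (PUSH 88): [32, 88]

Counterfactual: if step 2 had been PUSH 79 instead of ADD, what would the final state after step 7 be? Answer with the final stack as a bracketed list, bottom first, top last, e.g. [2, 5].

(re-executing from step 2 with the substitution; state before step 2: [-1, -84])
step 2 (PUSH 79): [-1, -84, 79]
step 3 (DUP): [-1, -84, 79, 79]
step 4 (MUL): [-1, -84, 6241]
step 5 (DROP): [-1, -84]
step 6 (PUSH 32): [-1, -84, 32]
step 7 (PUSH 88): [-1, -84, 32, 88]

[-1, -84, 32, 88]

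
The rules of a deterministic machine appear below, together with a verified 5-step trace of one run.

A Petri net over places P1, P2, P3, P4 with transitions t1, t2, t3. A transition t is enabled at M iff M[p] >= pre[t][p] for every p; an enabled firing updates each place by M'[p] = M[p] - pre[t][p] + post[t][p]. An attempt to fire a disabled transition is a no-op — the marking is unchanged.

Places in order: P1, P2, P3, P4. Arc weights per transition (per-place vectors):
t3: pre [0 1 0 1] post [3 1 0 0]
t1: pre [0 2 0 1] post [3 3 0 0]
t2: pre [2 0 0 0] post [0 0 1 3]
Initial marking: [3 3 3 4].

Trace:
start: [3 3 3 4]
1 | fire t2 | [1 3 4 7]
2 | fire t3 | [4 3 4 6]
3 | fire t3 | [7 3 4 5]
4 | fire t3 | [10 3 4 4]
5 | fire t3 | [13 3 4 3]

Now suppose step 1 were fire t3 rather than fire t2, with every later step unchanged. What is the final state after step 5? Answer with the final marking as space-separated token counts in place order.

15 3 3 0

(re-executing from step 1 with the substitution; state before step 1: [3 3 3 4])
1 | fire t3 | [6 3 3 3]
2 | fire t3 | [9 3 3 2]
3 | fire t3 | [12 3 3 1]
4 | fire t3 | [15 3 3 0]
5 | fire t3 | [15 3 3 0]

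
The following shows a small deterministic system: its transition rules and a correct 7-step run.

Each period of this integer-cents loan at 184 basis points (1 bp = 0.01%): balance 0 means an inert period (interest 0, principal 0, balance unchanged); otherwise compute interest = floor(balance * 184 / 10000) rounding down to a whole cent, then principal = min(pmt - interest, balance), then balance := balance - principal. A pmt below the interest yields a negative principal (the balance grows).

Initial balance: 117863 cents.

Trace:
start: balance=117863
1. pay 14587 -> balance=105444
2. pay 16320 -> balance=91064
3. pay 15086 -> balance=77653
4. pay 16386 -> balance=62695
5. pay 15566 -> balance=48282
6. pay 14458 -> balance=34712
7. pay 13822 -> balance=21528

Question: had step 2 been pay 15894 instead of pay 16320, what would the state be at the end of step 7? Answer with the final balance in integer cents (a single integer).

(re-executing from step 2 with the substitution; state before step 2: balance=105444)
2. pay 15894 -> balance=91490
3. pay 15086 -> balance=78087
4. pay 16386 -> balance=63137
5. pay 15566 -> balance=48732
6. pay 14458 -> balance=35170
7. pay 13822 -> balance=21995

21995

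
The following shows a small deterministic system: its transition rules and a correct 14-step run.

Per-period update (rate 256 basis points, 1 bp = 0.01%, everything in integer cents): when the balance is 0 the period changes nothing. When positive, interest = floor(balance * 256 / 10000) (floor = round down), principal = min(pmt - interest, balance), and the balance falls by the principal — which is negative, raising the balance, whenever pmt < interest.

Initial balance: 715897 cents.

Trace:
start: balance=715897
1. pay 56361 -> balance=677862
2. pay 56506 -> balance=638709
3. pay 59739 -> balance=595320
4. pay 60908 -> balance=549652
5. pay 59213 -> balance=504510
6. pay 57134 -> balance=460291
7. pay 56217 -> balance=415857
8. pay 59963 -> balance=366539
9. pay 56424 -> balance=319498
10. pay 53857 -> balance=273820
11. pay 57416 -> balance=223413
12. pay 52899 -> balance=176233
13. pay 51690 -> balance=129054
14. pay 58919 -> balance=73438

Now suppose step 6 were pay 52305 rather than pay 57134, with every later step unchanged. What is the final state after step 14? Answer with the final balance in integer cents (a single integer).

(re-executing from step 6 with the substitution; state before step 6: balance=504510)
6. pay 52305 -> balance=465120
7. pay 56217 -> balance=420810
8. pay 59963 -> balance=371619
9. pay 56424 -> balance=324708
10. pay 53857 -> balance=279163
11. pay 57416 -> balance=228893
12. pay 52899 -> balance=181853
13. pay 51690 -> balance=134818
14. pay 58919 -> balance=79350

79350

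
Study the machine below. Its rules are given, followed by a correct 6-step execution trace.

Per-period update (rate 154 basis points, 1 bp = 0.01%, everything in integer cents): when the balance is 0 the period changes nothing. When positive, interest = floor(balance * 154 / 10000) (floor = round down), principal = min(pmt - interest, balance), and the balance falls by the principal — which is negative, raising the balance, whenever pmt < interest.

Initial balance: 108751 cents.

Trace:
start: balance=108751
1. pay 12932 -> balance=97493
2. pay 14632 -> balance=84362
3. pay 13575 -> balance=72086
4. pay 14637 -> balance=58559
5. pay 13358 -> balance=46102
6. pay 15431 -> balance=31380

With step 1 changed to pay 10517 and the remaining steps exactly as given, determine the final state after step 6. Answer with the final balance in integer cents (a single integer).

33986

(re-executing from step 1 with the substitution; state before step 1: balance=108751)
1. pay 10517 -> balance=99908
2. pay 14632 -> balance=86814
3. pay 13575 -> balance=74575
4. pay 14637 -> balance=61086
5. pay 13358 -> balance=48668
6. pay 15431 -> balance=33986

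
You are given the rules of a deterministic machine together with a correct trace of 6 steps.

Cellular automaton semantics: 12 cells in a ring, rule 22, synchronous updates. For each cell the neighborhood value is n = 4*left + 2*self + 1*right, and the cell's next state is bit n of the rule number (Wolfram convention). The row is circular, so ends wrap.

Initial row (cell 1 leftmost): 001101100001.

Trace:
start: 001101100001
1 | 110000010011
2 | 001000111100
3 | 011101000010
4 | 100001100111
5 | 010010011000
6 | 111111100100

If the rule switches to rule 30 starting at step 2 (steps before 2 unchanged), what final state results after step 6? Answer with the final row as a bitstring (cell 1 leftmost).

(re-executing steps 2..6 under rule 30; state before step 2: 110000010011)
2 | 001000111110
3 | 011101100001
4 | 010001010011
5 | 011011011110
6 | 110010010001

110010010001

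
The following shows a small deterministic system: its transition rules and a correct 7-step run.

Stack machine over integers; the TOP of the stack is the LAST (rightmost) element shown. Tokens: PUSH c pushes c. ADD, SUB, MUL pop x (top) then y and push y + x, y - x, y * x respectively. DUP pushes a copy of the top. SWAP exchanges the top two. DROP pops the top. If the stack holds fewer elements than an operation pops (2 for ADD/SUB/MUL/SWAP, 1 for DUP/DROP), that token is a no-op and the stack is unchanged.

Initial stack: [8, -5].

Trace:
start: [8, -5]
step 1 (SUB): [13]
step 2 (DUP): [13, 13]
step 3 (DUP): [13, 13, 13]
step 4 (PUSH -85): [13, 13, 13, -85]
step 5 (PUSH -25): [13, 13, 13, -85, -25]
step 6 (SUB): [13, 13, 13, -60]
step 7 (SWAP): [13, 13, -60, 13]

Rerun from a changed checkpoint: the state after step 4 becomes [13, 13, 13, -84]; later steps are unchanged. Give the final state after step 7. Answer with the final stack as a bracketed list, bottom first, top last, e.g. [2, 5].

[13, 13, -59, 13]

state after step 4 := [13, 13, 13, -84]
step 5 (PUSH -25): [13, 13, 13, -84, -25]
step 6 (SUB): [13, 13, 13, -59]
step 7 (SWAP): [13, 13, -59, 13]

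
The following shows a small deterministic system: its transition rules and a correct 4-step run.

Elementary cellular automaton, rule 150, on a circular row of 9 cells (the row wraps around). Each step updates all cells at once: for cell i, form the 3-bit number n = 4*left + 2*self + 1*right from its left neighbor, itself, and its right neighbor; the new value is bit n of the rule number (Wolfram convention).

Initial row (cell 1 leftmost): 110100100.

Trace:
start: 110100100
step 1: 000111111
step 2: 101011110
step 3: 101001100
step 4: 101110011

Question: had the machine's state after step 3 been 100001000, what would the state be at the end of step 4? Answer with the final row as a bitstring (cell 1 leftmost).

110011101

state after step 3 := 100001000
step 4: 110011101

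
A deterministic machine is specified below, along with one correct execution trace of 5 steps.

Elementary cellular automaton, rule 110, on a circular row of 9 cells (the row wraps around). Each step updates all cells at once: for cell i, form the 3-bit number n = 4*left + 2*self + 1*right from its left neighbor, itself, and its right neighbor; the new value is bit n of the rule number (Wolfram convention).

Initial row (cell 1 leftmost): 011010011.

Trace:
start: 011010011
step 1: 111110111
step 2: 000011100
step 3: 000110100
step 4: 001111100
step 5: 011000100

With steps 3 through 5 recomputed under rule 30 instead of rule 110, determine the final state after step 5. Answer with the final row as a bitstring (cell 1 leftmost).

111001000

(re-executing steps 3..5 under rule 30; state before step 3: 000011100)
step 3: 000110010
step 4: 001101111
step 5: 111001000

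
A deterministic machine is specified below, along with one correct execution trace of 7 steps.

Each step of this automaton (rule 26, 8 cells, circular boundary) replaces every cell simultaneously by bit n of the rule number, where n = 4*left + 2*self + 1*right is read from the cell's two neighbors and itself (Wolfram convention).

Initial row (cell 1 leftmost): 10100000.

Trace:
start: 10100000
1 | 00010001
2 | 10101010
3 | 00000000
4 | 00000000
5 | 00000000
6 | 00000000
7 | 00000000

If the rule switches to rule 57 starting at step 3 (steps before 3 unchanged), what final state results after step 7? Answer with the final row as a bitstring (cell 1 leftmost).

01010101

(re-executing steps 3..7 under rule 57; state before step 3: 10101010)
3 | 01010101
4 | 10101010
5 | 01010101
6 | 10101010
7 | 01010101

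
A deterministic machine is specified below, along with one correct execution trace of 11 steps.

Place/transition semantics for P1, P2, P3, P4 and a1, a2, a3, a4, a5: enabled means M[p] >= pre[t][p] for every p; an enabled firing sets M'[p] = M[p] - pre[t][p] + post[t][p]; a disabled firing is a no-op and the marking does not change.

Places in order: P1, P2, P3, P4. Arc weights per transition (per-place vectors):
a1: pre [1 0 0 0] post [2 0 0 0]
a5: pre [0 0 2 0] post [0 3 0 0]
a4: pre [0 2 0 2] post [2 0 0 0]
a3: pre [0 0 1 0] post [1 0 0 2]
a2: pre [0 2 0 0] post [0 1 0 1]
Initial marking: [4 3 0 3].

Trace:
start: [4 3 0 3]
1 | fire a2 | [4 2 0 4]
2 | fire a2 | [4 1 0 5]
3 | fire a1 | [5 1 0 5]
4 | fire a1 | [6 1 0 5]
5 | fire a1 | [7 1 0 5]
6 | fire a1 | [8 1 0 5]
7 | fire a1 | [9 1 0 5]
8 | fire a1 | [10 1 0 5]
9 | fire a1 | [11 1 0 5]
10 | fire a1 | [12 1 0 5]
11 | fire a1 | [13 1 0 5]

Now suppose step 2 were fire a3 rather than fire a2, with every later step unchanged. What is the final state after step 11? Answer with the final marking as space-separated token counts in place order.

(re-executing from step 2 with the substitution; state before step 2: [4 2 0 4])
2 | fire a3 | [4 2 0 4]
3 | fire a1 | [5 2 0 4]
4 | fire a1 | [6 2 0 4]
5 | fire a1 | [7 2 0 4]
6 | fire a1 | [8 2 0 4]
7 | fire a1 | [9 2 0 4]
8 | fire a1 | [10 2 0 4]
9 | fire a1 | [11 2 0 4]
10 | fire a1 | [12 2 0 4]
11 | fire a1 | [13 2 0 4]

13 2 0 4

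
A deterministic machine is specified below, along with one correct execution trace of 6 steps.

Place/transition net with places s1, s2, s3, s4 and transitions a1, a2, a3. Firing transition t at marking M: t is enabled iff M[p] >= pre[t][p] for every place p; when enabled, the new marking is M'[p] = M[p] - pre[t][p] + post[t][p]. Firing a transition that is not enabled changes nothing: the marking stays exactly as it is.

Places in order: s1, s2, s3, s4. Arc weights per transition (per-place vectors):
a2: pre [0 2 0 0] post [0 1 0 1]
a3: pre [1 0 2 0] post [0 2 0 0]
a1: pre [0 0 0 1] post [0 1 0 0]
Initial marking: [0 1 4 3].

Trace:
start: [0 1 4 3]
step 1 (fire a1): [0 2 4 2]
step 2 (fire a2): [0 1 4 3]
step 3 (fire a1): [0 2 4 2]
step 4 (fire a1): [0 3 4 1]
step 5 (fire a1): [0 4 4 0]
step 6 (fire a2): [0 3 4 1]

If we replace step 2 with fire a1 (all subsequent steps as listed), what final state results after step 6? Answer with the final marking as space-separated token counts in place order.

0 3 4 1

(re-executing from step 2 with the substitution; state before step 2: [0 2 4 2])
step 2 (fire a1): [0 3 4 1]
step 3 (fire a1): [0 4 4 0]
step 4 (fire a1): [0 4 4 0]
step 5 (fire a1): [0 4 4 0]
step 6 (fire a2): [0 3 4 1]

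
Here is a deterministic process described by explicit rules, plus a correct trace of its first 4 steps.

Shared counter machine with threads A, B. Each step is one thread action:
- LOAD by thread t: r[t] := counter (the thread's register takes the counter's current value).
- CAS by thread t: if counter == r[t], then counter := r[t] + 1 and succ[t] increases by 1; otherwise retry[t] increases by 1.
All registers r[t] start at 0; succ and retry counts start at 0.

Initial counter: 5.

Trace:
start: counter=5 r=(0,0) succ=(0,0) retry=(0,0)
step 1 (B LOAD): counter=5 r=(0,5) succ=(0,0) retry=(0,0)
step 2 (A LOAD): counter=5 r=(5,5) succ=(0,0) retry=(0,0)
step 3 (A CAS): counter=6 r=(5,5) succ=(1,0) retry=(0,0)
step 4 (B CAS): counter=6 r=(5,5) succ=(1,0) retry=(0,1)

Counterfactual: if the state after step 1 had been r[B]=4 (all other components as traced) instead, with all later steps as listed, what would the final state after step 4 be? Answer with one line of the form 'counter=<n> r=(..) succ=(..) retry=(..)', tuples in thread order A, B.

counter=6 r=(5,4) succ=(1,0) retry=(0,1)

state after step 1 := counter=5 r=(0,4) succ=(0,0) retry=(0,0)
step 2 (A LOAD): counter=5 r=(5,4) succ=(0,0) retry=(0,0)
step 3 (A CAS): counter=6 r=(5,4) succ=(1,0) retry=(0,0)
step 4 (B CAS): counter=6 r=(5,4) succ=(1,0) retry=(0,1)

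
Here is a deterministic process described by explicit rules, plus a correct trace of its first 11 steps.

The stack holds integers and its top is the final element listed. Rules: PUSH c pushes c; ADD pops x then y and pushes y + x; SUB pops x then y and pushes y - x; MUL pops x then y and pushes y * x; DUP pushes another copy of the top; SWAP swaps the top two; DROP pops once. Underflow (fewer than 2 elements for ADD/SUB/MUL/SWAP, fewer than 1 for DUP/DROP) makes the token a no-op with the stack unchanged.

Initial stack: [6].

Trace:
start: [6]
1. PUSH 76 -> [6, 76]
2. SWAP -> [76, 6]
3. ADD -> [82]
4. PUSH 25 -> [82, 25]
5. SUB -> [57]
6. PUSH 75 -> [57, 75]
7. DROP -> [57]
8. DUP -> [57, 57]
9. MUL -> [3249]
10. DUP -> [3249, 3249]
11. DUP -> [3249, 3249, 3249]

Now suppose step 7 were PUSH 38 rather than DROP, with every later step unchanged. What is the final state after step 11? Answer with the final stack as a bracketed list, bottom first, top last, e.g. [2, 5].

(re-executing from step 7 with the substitution; state before step 7: [57, 75])
7. PUSH 38 -> [57, 75, 38]
8. DUP -> [57, 75, 38, 38]
9. MUL -> [57, 75, 1444]
10. DUP -> [57, 75, 1444, 1444]
11. DUP -> [57, 75, 1444, 1444, 1444]

[57, 75, 1444, 1444, 1444]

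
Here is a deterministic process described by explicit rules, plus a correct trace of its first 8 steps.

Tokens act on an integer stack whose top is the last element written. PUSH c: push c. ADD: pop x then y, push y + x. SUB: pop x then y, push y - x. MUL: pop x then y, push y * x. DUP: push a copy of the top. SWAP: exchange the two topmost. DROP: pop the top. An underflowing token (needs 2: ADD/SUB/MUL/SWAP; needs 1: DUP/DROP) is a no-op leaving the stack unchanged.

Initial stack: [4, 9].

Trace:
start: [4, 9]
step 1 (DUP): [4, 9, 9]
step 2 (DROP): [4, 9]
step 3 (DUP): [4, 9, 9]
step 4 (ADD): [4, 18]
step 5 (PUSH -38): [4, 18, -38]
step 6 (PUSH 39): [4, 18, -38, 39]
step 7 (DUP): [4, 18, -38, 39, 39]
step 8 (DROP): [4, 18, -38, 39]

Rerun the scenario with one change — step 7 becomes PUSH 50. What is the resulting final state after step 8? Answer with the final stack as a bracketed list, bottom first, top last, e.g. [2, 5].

(re-executing from step 7 with the substitution; state before step 7: [4, 18, -38, 39])
step 7 (PUSH 50): [4, 18, -38, 39, 50]
step 8 (DROP): [4, 18, -38, 39]

[4, 18, -38, 39]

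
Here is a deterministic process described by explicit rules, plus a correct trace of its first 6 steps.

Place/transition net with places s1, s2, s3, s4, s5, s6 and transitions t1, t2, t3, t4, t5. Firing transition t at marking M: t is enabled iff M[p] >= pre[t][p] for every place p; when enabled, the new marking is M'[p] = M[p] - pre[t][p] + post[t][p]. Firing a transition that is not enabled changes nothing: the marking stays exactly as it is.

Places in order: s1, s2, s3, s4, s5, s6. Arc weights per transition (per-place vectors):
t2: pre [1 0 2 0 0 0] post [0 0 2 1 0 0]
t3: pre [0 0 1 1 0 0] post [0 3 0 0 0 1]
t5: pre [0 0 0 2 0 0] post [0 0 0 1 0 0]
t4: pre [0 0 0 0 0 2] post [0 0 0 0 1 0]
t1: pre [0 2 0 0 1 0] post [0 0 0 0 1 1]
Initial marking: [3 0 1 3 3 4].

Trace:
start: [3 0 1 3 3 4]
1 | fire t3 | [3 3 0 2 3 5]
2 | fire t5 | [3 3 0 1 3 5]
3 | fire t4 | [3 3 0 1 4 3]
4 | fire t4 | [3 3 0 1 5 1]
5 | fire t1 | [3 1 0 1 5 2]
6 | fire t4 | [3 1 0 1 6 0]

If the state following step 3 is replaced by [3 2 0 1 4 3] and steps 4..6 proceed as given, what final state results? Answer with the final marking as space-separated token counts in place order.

state after step 3 := [3 2 0 1 4 3]
4 | fire t4 | [3 2 0 1 5 1]
5 | fire t1 | [3 0 0 1 5 2]
6 | fire t4 | [3 0 0 1 6 0]

3 0 0 1 6 0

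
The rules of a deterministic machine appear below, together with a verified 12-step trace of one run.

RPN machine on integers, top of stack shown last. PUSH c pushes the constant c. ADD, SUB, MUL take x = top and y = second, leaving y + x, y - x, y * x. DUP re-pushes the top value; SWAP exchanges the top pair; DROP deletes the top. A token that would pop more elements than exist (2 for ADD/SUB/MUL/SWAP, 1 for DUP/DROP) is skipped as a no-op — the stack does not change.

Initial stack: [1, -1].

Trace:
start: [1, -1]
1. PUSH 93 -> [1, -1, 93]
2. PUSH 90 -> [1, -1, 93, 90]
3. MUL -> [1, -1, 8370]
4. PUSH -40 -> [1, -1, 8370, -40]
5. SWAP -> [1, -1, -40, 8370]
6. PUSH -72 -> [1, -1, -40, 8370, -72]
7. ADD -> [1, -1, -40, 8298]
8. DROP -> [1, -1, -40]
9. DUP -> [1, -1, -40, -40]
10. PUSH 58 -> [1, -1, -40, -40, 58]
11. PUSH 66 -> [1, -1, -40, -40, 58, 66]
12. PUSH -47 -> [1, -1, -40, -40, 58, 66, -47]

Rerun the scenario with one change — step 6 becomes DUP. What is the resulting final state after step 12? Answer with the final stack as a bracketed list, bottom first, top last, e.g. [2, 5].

[1, -1, -40, -40, 58, 66, -47]

(re-executing from step 6 with the substitution; state before step 6: [1, -1, -40, 8370])
6. DUP -> [1, -1, -40, 8370, 8370]
7. ADD -> [1, -1, -40, 16740]
8. DROP -> [1, -1, -40]
9. DUP -> [1, -1, -40, -40]
10. PUSH 58 -> [1, -1, -40, -40, 58]
11. PUSH 66 -> [1, -1, -40, -40, 58, 66]
12. PUSH -47 -> [1, -1, -40, -40, 58, 66, -47]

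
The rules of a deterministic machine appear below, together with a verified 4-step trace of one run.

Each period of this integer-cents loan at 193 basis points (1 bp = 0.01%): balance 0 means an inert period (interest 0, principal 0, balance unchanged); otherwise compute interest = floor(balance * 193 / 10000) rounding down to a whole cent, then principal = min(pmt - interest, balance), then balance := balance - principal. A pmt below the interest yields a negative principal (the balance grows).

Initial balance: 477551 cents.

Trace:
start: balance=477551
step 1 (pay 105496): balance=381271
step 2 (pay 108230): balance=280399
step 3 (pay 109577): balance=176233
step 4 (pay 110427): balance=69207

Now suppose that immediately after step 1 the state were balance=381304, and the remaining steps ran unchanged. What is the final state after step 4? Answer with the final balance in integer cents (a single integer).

state after step 1 := balance=381304
step 2 (pay 108230): balance=280433
step 3 (pay 109577): balance=176268
step 4 (pay 110427): balance=69242

69242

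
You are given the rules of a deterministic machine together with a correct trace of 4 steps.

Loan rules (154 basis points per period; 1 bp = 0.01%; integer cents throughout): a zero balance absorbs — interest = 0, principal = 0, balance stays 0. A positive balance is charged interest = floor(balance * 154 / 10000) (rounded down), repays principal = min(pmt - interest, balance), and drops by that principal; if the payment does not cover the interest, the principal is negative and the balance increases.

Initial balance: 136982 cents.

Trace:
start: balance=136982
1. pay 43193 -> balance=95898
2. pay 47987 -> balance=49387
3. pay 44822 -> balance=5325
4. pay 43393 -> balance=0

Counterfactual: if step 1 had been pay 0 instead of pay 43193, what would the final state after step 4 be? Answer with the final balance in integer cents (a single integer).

7233

(re-executing from step 1 with the substitution; state before step 1: balance=136982)
1. pay 0 -> balance=139091
2. pay 47987 -> balance=93246
3. pay 44822 -> balance=49859
4. pay 43393 -> balance=7233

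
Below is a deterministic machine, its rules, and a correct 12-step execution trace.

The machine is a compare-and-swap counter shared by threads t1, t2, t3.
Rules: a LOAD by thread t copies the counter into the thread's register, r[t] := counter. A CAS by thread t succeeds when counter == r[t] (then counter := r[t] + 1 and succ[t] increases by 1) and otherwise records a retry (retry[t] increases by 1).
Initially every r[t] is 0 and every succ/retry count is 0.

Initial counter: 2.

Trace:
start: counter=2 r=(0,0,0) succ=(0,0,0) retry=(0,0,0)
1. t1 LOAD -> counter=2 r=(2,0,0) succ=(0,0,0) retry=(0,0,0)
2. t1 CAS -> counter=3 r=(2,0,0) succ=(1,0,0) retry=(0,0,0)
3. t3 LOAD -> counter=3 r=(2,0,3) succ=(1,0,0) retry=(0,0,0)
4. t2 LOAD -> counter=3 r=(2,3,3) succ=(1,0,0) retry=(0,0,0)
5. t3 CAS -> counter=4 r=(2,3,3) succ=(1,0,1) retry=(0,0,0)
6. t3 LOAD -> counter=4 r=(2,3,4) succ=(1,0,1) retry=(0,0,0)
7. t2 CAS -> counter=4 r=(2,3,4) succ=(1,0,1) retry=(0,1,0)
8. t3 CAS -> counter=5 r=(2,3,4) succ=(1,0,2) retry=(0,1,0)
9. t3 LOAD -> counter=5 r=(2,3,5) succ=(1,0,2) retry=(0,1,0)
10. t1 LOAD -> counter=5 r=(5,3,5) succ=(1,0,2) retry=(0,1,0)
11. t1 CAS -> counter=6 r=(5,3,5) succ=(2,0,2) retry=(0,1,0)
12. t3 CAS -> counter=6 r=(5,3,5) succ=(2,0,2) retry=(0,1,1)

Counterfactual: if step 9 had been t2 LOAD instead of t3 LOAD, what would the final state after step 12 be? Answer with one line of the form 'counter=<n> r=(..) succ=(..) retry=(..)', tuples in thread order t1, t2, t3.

(re-executing from step 9 with the substitution; state before step 9: counter=5 r=(2,3,4) succ=(1,0,2) retry=(0,1,0))
9. t2 LOAD -> counter=5 r=(2,5,4) succ=(1,0,2) retry=(0,1,0)
10. t1 LOAD -> counter=5 r=(5,5,4) succ=(1,0,2) retry=(0,1,0)
11. t1 CAS -> counter=6 r=(5,5,4) succ=(2,0,2) retry=(0,1,0)
12. t3 CAS -> counter=6 r=(5,5,4) succ=(2,0,2) retry=(0,1,1)

counter=6 r=(5,5,4) succ=(2,0,2) retry=(0,1,1)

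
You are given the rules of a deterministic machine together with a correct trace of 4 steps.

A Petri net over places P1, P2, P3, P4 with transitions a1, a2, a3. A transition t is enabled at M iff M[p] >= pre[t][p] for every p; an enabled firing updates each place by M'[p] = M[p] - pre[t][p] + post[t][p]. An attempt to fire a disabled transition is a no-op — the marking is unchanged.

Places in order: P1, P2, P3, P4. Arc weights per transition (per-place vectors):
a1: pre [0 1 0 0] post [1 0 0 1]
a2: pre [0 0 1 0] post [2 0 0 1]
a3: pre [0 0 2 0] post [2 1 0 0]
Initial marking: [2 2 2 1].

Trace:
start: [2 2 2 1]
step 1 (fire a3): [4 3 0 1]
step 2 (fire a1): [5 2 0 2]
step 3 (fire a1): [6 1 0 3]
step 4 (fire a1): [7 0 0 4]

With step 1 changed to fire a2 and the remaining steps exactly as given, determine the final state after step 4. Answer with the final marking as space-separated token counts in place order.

6 0 1 4

(re-executing from step 1 with the substitution; state before step 1: [2 2 2 1])
step 1 (fire a2): [4 2 1 2]
step 2 (fire a1): [5 1 1 3]
step 3 (fire a1): [6 0 1 4]
step 4 (fire a1): [6 0 1 4]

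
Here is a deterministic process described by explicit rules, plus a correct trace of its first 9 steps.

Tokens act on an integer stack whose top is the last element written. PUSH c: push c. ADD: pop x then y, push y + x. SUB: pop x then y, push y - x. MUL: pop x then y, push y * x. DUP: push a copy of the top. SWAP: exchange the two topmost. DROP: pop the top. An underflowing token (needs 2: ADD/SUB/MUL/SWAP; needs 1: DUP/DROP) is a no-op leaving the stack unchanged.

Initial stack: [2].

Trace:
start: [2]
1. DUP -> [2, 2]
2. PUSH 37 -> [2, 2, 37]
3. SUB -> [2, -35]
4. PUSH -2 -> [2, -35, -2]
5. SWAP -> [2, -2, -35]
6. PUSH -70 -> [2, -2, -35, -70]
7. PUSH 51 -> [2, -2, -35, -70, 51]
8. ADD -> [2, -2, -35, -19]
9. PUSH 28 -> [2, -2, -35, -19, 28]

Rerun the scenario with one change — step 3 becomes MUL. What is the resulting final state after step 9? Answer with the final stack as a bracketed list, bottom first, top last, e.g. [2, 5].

[2, -2, 74, -19, 28]

(re-executing from step 3 with the substitution; state before step 3: [2, 2, 37])
3. MUL -> [2, 74]
4. PUSH -2 -> [2, 74, -2]
5. SWAP -> [2, -2, 74]
6. PUSH -70 -> [2, -2, 74, -70]
7. PUSH 51 -> [2, -2, 74, -70, 51]
8. ADD -> [2, -2, 74, -19]
9. PUSH 28 -> [2, -2, 74, -19, 28]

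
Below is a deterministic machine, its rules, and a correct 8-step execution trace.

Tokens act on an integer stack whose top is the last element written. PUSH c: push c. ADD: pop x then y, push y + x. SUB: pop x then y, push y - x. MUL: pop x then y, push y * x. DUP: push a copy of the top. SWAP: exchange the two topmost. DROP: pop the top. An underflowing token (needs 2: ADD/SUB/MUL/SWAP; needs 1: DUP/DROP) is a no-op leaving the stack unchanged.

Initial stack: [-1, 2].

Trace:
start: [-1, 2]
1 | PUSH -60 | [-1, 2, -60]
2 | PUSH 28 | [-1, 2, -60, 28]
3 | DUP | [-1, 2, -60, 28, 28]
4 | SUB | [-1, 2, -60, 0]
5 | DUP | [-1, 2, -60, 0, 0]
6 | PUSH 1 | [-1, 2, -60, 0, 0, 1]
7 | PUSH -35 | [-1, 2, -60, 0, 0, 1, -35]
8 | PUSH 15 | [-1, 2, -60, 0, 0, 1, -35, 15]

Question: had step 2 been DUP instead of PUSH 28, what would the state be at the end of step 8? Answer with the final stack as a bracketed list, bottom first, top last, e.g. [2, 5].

[-1, 2, -60, 0, 0, 1, -35, 15]

(re-executing from step 2 with the substitution; state before step 2: [-1, 2, -60])
2 | DUP | [-1, 2, -60, -60]
3 | DUP | [-1, 2, -60, -60, -60]
4 | SUB | [-1, 2, -60, 0]
5 | DUP | [-1, 2, -60, 0, 0]
6 | PUSH 1 | [-1, 2, -60, 0, 0, 1]
7 | PUSH -35 | [-1, 2, -60, 0, 0, 1, -35]
8 | PUSH 15 | [-1, 2, -60, 0, 0, 1, -35, 15]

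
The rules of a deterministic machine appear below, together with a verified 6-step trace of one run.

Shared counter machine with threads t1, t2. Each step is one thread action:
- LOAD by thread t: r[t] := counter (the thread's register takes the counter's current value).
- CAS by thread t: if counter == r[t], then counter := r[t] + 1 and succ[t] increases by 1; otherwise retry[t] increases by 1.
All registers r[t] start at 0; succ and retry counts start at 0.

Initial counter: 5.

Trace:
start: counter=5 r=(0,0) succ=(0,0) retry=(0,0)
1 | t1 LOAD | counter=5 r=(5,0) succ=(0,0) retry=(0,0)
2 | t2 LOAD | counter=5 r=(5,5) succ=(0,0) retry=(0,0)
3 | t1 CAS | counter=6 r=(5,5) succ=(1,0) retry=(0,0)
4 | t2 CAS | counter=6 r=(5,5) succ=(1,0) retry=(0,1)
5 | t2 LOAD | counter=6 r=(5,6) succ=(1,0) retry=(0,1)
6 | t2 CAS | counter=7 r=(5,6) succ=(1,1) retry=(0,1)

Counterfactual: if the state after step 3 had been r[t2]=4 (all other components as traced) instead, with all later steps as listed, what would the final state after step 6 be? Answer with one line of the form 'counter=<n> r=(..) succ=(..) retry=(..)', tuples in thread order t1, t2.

state after step 3 := counter=6 r=(5,4) succ=(1,0) retry=(0,0)
4 | t2 CAS | counter=6 r=(5,4) succ=(1,0) retry=(0,1)
5 | t2 LOAD | counter=6 r=(5,6) succ=(1,0) retry=(0,1)
6 | t2 CAS | counter=7 r=(5,6) succ=(1,1) retry=(0,1)

counter=7 r=(5,6) succ=(1,1) retry=(0,1)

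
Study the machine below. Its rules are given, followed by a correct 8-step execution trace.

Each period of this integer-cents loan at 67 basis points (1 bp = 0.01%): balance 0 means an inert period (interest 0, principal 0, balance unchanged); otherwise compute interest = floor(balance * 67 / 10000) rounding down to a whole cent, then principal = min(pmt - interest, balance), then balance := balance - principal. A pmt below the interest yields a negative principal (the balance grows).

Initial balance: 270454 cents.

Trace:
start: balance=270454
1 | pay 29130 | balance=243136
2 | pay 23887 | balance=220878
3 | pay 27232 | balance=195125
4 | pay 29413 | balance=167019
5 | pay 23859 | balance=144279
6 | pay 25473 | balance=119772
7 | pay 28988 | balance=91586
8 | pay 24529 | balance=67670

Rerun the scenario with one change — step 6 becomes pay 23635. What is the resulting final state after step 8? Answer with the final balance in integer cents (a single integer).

(re-executing from step 6 with the substitution; state before step 6: balance=144279)
6 | pay 23635 | balance=121610
7 | pay 28988 | balance=93436
8 | pay 24529 | balance=69533

69533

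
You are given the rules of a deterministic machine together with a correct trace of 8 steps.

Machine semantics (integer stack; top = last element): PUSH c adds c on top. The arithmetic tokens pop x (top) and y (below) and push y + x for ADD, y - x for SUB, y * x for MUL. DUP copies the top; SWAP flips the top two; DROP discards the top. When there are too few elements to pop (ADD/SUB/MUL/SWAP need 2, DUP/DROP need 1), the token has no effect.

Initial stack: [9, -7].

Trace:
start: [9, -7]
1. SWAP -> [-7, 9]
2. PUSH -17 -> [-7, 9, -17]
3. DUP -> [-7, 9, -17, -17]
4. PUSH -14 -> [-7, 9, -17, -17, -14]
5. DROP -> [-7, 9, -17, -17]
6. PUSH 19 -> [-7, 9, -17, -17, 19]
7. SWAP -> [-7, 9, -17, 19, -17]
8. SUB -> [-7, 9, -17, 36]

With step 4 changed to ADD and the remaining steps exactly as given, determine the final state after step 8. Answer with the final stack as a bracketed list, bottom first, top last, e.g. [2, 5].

[-7, 10]

(re-executing from step 4 with the substitution; state before step 4: [-7, 9, -17, -17])
4. ADD -> [-7, 9, -34]
5. DROP -> [-7, 9]
6. PUSH 19 -> [-7, 9, 19]
7. SWAP -> [-7, 19, 9]
8. SUB -> [-7, 10]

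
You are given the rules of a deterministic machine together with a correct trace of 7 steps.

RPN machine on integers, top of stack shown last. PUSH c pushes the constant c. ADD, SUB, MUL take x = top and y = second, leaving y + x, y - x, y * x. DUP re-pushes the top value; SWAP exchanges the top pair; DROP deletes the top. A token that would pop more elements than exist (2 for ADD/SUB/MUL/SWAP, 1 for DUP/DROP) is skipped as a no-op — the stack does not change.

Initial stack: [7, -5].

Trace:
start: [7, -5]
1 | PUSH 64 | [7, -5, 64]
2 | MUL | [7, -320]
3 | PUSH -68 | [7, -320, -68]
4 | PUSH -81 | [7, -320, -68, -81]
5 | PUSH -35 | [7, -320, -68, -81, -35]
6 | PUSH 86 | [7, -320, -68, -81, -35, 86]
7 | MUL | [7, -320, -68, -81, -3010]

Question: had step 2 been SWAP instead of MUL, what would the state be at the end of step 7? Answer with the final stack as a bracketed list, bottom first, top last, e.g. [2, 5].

[7, 64, -5, -68, -81, -3010]

(re-executing from step 2 with the substitution; state before step 2: [7, -5, 64])
2 | SWAP | [7, 64, -5]
3 | PUSH -68 | [7, 64, -5, -68]
4 | PUSH -81 | [7, 64, -5, -68, -81]
5 | PUSH -35 | [7, 64, -5, -68, -81, -35]
6 | PUSH 86 | [7, 64, -5, -68, -81, -35, 86]
7 | MUL | [7, 64, -5, -68, -81, -3010]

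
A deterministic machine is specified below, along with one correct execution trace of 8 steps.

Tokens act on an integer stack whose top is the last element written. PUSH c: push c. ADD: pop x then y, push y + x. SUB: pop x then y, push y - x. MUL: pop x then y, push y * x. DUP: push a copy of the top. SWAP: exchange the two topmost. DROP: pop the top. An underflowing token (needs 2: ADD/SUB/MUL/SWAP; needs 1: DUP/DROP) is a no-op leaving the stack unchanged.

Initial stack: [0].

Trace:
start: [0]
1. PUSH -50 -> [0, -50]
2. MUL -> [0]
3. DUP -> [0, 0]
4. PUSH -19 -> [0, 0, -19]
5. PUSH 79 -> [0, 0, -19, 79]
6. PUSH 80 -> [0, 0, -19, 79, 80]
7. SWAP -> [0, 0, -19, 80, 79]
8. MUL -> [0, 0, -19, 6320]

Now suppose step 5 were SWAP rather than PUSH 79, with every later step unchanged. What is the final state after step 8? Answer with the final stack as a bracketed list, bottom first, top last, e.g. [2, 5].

(re-executing from step 5 with the substitution; state before step 5: [0, 0, -19])
5. SWAP -> [0, -19, 0]
6. PUSH 80 -> [0, -19, 0, 80]
7. SWAP -> [0, -19, 80, 0]
8. MUL -> [0, -19, 0]

[0, -19, 0]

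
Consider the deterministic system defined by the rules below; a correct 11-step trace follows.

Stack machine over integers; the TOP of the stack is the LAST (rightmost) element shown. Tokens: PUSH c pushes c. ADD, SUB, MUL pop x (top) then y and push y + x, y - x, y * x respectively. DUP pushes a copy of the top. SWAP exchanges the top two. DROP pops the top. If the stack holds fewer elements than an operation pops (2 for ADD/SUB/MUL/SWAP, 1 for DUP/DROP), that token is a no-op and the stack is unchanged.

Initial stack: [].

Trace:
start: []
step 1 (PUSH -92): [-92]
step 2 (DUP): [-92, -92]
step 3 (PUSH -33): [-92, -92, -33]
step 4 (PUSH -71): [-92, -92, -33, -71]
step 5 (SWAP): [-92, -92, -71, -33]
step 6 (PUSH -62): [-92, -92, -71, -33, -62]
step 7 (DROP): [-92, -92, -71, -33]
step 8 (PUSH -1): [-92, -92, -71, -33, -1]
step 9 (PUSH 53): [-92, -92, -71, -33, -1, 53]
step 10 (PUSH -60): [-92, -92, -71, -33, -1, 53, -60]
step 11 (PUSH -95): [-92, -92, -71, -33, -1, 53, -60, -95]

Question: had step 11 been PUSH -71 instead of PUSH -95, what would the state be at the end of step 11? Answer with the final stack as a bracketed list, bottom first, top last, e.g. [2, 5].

[-92, -92, -71, -33, -1, 53, -60, -71]

(re-executing from step 11 with the substitution; state before step 11: [-92, -92, -71, -33, -1, 53, -60])
step 11 (PUSH -71): [-92, -92, -71, -33, -1, 53, -60, -71]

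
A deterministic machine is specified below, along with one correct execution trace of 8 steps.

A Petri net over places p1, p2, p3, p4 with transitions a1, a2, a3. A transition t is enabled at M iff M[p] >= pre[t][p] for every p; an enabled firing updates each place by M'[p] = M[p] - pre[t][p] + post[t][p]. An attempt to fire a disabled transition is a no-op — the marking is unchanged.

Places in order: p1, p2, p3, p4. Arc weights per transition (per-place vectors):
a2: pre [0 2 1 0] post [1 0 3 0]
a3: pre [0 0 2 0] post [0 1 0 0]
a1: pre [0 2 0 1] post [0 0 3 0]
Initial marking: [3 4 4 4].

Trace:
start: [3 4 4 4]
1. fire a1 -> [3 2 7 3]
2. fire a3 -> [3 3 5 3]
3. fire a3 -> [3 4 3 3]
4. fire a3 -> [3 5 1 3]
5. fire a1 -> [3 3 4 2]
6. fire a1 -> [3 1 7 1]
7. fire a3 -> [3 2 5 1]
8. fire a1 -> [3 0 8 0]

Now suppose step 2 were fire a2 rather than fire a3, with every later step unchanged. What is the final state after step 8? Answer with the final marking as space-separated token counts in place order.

4 1 6 2

(re-executing from step 2 with the substitution; state before step 2: [3 2 7 3])
2. fire a2 -> [4 0 9 3]
3. fire a3 -> [4 1 7 3]
4. fire a3 -> [4 2 5 3]
5. fire a1 -> [4 0 8 2]
6. fire a1 -> [4 0 8 2]
7. fire a3 -> [4 1 6 2]
8. fire a1 -> [4 1 6 2]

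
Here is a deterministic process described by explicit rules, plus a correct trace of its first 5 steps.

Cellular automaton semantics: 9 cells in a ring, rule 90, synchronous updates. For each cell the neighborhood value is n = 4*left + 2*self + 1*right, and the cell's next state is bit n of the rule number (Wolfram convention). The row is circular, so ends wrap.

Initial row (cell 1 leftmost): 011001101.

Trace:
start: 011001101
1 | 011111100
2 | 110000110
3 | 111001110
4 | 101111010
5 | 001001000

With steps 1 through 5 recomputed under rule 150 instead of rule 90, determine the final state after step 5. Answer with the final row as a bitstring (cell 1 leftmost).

100000011

(re-executing steps 1..5 under rule 150; state before step 1: 011001101)
1 | 000110001
2 | 101001011
3 | 001111001
4 | 110110111
5 | 100000011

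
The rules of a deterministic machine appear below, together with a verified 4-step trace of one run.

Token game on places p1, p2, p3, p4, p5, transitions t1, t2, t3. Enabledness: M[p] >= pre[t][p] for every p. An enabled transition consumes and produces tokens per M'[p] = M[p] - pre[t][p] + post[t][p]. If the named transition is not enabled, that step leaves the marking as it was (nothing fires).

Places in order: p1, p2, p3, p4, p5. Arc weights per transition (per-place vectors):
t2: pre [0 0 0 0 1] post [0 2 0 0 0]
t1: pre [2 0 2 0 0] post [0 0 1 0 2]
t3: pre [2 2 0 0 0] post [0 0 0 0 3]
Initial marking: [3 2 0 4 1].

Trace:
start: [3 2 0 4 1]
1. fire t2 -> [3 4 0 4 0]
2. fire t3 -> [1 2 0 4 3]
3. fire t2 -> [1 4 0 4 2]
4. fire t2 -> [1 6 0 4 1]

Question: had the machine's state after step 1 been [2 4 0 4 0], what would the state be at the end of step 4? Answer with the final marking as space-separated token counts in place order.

0 6 0 4 1

state after step 1 := [2 4 0 4 0]
2. fire t3 -> [0 2 0 4 3]
3. fire t2 -> [0 4 0 4 2]
4. fire t2 -> [0 6 0 4 1]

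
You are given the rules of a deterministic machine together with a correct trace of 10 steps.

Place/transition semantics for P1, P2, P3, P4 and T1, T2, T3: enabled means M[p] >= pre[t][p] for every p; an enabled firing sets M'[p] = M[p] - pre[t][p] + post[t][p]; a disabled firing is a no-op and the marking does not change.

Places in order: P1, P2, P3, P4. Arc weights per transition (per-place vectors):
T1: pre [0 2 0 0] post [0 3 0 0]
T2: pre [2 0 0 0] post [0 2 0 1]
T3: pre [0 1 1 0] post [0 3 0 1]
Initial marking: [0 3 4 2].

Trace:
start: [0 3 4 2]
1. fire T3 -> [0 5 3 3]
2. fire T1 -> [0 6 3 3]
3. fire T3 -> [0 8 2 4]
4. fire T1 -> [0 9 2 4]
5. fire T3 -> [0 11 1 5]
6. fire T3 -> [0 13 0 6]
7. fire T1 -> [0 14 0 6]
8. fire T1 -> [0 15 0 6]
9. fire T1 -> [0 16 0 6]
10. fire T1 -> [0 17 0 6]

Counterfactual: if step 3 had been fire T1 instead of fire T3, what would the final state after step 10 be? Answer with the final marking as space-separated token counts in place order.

0 16 1 5

(re-executing from step 3 with the substitution; state before step 3: [0 6 3 3])
3. fire T1 -> [0 7 3 3]
4. fire T1 -> [0 8 3 3]
5. fire T3 -> [0 10 2 4]
6. fire T3 -> [0 12 1 5]
7. fire T1 -> [0 13 1 5]
8. fire T1 -> [0 14 1 5]
9. fire T1 -> [0 15 1 5]
10. fire T1 -> [0 16 1 5]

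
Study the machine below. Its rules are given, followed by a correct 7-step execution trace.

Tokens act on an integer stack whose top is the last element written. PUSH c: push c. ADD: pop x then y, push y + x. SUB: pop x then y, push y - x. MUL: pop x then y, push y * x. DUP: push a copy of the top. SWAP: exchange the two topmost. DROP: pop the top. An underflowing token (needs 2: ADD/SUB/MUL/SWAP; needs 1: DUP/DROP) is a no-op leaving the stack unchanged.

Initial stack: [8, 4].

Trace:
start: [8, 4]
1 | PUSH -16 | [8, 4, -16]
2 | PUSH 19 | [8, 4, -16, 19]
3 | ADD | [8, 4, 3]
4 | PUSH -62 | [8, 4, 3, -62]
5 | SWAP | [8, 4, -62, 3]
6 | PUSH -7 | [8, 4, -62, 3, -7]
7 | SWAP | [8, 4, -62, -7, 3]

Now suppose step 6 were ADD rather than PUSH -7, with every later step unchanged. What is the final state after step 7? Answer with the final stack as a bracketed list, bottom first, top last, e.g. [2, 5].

(re-executing from step 6 with the substitution; state before step 6: [8, 4, -62, 3])
6 | ADD | [8, 4, -59]
7 | SWAP | [8, -59, 4]

[8, -59, 4]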